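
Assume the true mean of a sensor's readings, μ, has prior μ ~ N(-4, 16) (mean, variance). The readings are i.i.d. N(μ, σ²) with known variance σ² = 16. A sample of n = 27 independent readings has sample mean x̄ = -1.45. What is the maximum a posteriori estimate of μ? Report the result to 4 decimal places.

n = 27, x̄ = -1.45.
For a Normal prior and Normal likelihood with known variance, the posterior is Normal; its mode equals its mean, the precision-weighted average.
Prior precision 1/σ₀² = 1/16 = 0.0625; data precision n/σ² = 27/16 = 1.6875.
μ̂ = (0.0625·(-4) + 1.6875·(-1.45)) / (0.0625 + 1.6875) = (-2.696875)/1.75 = -863/560 ≈ -1.5411.

μ̂_MAP = -1.5411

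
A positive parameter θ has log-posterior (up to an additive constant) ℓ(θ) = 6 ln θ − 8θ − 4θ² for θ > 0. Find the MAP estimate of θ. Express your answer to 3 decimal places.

ℓ'(θ) = 6/θ − 8 − 8θ. Setting this to zero and multiplying by θ: 8θ² + 8θ − 6 = 0.
θ = (−8 + √(8² + 4·8·6)) / (2·8) = (−8 + √256) / 16 = (−8 + 16)/16 = 1/2.
ℓ''(θ) = −6/θ² − 8 < 0, confirming a maximum.

θ̂_MAP = 0.500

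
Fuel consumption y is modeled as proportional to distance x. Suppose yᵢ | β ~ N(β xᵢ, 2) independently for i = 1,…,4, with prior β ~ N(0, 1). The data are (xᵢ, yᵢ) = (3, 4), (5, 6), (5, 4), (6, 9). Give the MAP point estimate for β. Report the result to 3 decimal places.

log p(β | y) = −Σ(yᵢ − βxᵢ)²/(2·2) − β²/(2·1) + const.
Setting the derivative to zero: Σxᵢ(yᵢ − βxᵢ)/2 − β/1 = 0, so β = Σxᵢyᵢ / (Σxᵢ² + σ²/τ²).
Σxᵢyᵢ = 3·4 + 5·6 + 5·4 + 6·9 = 116; Σxᵢ² = 95; σ²/τ² = 2.
β̂_MAP = 116 / (95 + 2) = 116/97 ≈ 1.196.

β̂_MAP = 1.196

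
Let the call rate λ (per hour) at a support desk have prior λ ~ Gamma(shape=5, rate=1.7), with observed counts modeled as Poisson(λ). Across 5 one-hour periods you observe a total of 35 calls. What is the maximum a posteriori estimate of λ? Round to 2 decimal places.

Σxᵢ = 35, n = 5.
Posterior ∝ λ^4e^(−1.7λ) · λ^35e^(−5λ) = λ^39e^(−6.7λ), i.e. Gamma(shape=40, rate=6.7).
The mode of a Gamma(a, b) with a ≥ 1 (shape–rate) is (a−1)/b = 39/6.7 ≈ 5.82.

λ̂_MAP = 5.82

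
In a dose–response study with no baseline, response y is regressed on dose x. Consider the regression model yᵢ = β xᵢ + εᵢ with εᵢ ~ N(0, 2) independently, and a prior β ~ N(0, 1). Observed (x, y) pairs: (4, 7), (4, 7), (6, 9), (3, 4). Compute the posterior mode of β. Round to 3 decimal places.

β̂_MAP = 1.544

log p(β | y) = −Σ(yᵢ − βxᵢ)²/(2·2) − β²/(2·1) + const.
Setting the derivative to zero: Σxᵢ(yᵢ − βxᵢ)/2 − β/1 = 0, so β = Σxᵢyᵢ / (Σxᵢ² + σ²/τ²).
Σxᵢyᵢ = 4·7 + 4·7 + 6·9 + 3·4 = 122; Σxᵢ² = 77; σ²/τ² = 2.
β̂_MAP = 122 / (77 + 2) = 122/79 ≈ 1.544.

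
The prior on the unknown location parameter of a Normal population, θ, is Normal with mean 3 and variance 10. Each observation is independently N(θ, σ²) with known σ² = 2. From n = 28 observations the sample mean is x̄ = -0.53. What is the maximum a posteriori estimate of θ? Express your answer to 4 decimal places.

n = 28, x̄ = -0.53.
For a Normal prior and Normal likelihood with known variance, the posterior is Normal; its mode equals its mean, the precision-weighted average.
Prior precision 1/σ₀² = 1/10 = 0.1; data precision n/σ² = 28/2 = 14.
θ̂ = (0.1·3 + 14·(-0.53)) / (0.1 + 14) = (-7.12)/14.1 = -356/705 ≈ -0.5050.

θ̂_MAP = -0.5050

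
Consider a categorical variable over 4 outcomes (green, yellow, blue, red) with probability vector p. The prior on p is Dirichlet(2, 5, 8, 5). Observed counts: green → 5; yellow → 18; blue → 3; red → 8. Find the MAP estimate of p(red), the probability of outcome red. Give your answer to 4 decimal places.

MAP estimate of p(red) = 0.2400

The posterior is Dirichlet(αᵢ + nᵢ) = Dirichlet(7, 23, 11, 13).
For a Dirichlet(a₁,…,a_K) with all aᵢ > 1, the mode has j-th component (aⱼ − 1)/(Σaᵢ − K).
Here Σaᵢ = 54 and K = 4, so p(red) = (13 − 1)/(54 − 4) = 12/50 ≈ 0.2400.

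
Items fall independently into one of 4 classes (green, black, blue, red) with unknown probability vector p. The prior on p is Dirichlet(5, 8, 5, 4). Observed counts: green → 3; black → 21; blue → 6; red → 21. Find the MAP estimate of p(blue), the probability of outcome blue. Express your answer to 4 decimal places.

MAP estimate of p(blue) = 0.1449

The posterior is Dirichlet(αᵢ + nᵢ) = Dirichlet(8, 29, 11, 25).
For a Dirichlet(a₁,…,a_K) with all aᵢ > 1, the mode has j-th component (aⱼ − 1)/(Σaᵢ − K).
Here Σaᵢ = 73 and K = 4, so p(blue) = (11 − 1)/(73 − 4) = 10/69 ≈ 0.1449.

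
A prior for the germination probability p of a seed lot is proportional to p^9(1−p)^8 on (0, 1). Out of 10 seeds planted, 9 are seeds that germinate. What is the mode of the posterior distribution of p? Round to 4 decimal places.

The prior density ∝ p^9(1−p)^8 is the kernel of Beta(10, 9).
Data: 9 successes in 10 trials. The binomial likelihood contributes p^9(1−p)^1, so the posterior is Beta(10+9, 9+1) = Beta(19, 10).
For Beta(a, b) with a, b > 1 the mode is (a−1)/(a+b−2) = 18/27 ≈ 0.6667.

p̂_MAP = 0.6667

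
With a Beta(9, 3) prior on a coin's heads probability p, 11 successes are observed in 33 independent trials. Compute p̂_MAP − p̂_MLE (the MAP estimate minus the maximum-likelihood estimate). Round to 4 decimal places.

MAP − MLE = 0.1085

Posterior is Beta(20, 25); MAP = (20−1)/(45−2) = 19/43 ≈ 0.44186.
MLE ignores the prior: p̂_MLE = k/n = 11/33 ≈ 0.33333.
Difference = 19/43 − 11/33 = 14/129 ≈ 0.1085.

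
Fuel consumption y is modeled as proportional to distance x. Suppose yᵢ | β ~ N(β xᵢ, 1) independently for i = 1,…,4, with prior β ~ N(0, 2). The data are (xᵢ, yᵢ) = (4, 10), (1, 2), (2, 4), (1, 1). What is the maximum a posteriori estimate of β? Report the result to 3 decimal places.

β̂_MAP = 2.267

log p(β | y) = −Σ(yᵢ − βxᵢ)²/(2·1) − β²/(2·2) + const.
Setting the derivative to zero: Σxᵢ(yᵢ − βxᵢ)/1 − β/2 = 0, so β = Σxᵢyᵢ / (Σxᵢ² + σ²/τ²).
Σxᵢyᵢ = 4·10 + 1·2 + 2·4 + 1·1 = 51; Σxᵢ² = 22; σ²/τ² = 0.5.
β̂_MAP = 51 / (22 + 0.5) = 51/22.5 ≈ 2.267.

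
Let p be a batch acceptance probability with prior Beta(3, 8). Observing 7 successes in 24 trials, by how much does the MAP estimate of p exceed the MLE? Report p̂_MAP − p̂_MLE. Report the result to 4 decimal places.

MAP − MLE = -0.0189

Posterior is Beta(10, 25); MAP = (10−1)/(35−2) = 9/33 ≈ 0.27273.
MLE ignores the prior: p̂_MLE = k/n = 7/24 ≈ 0.29167.
Difference = 9/33 − 7/24 = -5/264 ≈ -0.0189.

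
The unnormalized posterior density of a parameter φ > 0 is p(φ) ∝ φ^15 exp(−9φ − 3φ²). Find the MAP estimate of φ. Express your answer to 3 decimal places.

φ̂_MAP = 1.000

ℓ'(φ) = 15/φ − 9 − 6φ. Setting this to zero and multiplying by φ: 6φ² + 9φ − 15 = 0.
φ = (−9 + √(9² + 4·6·15)) / (2·6) = (−9 + √441) / 12 = (−9 + 21)/12 = 1.
ℓ''(φ) = −15/φ² − 6 < 0, confirming a maximum.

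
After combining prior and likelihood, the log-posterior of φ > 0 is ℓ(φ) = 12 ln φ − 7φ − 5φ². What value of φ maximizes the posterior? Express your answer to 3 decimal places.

φ̂_MAP = 0.800

ℓ'(φ) = 12/φ − 7 − 10φ. Setting this to zero and multiplying by φ: 10φ² + 7φ − 12 = 0.
φ = (−7 + √(7² + 4·10·12)) / (2·10) = (−7 + √529) / 20 = (−7 + 23)/20 = 4/5.
ℓ''(φ) = −12/φ² − 10 < 0, confirming a maximum.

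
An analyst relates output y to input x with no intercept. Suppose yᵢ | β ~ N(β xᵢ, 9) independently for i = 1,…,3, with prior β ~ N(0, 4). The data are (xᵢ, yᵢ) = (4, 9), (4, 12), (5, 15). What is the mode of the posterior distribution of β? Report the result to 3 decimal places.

log p(β | y) = −Σ(yᵢ − βxᵢ)²/(2·9) − β²/(2·4) + const.
Setting the derivative to zero: Σxᵢ(yᵢ − βxᵢ)/9 − β/4 = 0, so β = Σxᵢyᵢ / (Σxᵢ² + σ²/τ²).
Σxᵢyᵢ = 4·9 + 4·12 + 5·15 = 159; Σxᵢ² = 57; σ²/τ² = 2.25.
β̂_MAP = 159 / (57 + 2.25) = 159/59.25 ≈ 2.684.

β̂_MAP = 2.684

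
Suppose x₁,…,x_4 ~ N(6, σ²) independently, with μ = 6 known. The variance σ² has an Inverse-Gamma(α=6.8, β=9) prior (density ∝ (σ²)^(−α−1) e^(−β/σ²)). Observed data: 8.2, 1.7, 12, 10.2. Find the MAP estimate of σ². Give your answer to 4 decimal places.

σ̂²_MAP = 4.8454

Sum of squared deviations about the known mean: SS = (8.2−6)² + (1.7−6)² + (12−6)² + (10.2−6)² = 76.97.
The Normal likelihood contributes (σ²)^(−n/2) exp(−SS/(2σ²)), so the posterior is Inverse-Gamma(α + n/2, β + SS/2) = Inverse-Gamma(8.8, 47.485).
The mode of Inverse-Gamma(a, b) is b/(a+1) = 47.485/9.8 ≈ 4.8454.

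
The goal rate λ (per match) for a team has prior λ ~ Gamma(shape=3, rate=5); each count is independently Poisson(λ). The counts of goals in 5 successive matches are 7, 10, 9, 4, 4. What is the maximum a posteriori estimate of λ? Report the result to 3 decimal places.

Σxᵢ = 7+10+9+4+4 = 34, with n = 5.
Posterior ∝ λ^2e^(−5λ) · λ^34e^(−5λ) = λ^36e^(−10λ), i.e. Gamma(shape=37, rate=10).
The mode of a Gamma(a, b) with a ≥ 1 (shape–rate) is (a−1)/b = 36/10 ≈ 3.600.

λ̂_MAP = 3.600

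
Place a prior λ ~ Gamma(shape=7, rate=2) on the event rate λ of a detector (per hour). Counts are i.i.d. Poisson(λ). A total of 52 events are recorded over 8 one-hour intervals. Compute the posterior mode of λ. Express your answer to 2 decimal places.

λ̂_MAP = 5.80

Σxᵢ = 52, n = 8.
Posterior ∝ λ^6e^(−2λ) · λ^52e^(−8λ) = λ^58e^(−10λ), i.e. Gamma(shape=59, rate=10).
The mode of a Gamma(a, b) with a ≥ 1 (shape–rate) is (a−1)/b = 58/10 ≈ 5.80.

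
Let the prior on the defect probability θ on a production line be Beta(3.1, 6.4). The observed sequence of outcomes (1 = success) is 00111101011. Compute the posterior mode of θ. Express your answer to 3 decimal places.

Prior: Beta(3.1, 6.4).
Data: 7 successes in 11 trials (from the sequence). The binomial likelihood contributes θ^7(1−θ)^4, so the posterior is Beta(3.1+7, 6.4+4) = Beta(10.1, 10.4).
For Beta(a, b) with a, b > 1 the mode is (a−1)/(a+b−2) = 9.1/18.5 ≈ 0.492.

θ̂_MAP = 0.492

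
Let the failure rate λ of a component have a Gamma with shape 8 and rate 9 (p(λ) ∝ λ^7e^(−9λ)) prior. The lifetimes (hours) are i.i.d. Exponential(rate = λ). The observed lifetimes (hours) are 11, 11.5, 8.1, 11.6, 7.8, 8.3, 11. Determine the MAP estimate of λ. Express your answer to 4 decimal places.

The Exponential(rate=λ) likelihood is ∝ λ^n e^(−λΣtᵢ). Here n = 7 and Σtᵢ = 11 + 11.5 + 8.1 + 11.6 + 7.8 + 8.3 + 11 = 69.3.
Posterior ∝ λ^7e^(−9λ) · λ^7e^(−69.3λ) = λ^14e^(−78.3λ), i.e. Gamma(15, 78.3).
Mode = (a−1)/b = 14/78.3 ≈ 0.1788.

λ̂_MAP = 0.1788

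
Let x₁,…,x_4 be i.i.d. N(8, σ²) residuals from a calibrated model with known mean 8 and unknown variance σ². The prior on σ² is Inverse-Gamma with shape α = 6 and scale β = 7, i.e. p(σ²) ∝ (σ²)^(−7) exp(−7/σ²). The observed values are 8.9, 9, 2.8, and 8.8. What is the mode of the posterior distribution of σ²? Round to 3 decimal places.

Sum of squared deviations about the known mean: SS = (8.9−8)² + (9−8)² + (2.8−8)² + (8.8−8)² = 29.49.
The Normal likelihood contributes (σ²)^(−n/2) exp(−SS/(2σ²)), so the posterior is Inverse-Gamma(α + n/2, β + SS/2) = Inverse-Gamma(8, 21.745).
The mode of Inverse-Gamma(a, b) is b/(a+1) = 21.745/9 ≈ 2.416.

σ̂²_MAP = 2.416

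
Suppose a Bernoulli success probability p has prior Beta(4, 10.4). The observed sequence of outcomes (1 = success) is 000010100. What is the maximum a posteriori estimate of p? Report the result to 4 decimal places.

p̂_MAP = 0.2336

Prior: Beta(4, 10.4).
Data: 2 successes in 9 trials (from the sequence). The binomial likelihood contributes p^2(1−p)^7, so the posterior is Beta(4+2, 10.4+7) = Beta(6, 17.4).
For Beta(a, b) with a, b > 1 the mode is (a−1)/(a+b−2) = 5/21.4 ≈ 0.2336.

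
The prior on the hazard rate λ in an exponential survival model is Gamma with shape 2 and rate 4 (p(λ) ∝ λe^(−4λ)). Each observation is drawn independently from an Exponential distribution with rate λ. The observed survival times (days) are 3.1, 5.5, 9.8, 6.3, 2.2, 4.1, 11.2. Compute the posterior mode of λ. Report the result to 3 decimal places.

The Exponential(rate=λ) likelihood is ∝ λ^n e^(−λΣtᵢ). Here n = 7 and Σtᵢ = 3.1 + 5.5 + 9.8 + 6.3 + 2.2 + 4.1 + 11.2 = 42.2.
Posterior ∝ λe^(−4λ) · λ^7e^(−42.2λ) = λ^8e^(−46.2λ), i.e. Gamma(9, 46.2).
Mode = (a−1)/b = 8/46.2 ≈ 0.173.

λ̂_MAP = 0.173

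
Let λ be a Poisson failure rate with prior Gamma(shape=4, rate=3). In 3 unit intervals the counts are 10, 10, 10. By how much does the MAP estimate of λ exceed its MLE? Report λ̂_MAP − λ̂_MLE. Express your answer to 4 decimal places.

MAP − MLE = -4.5000

Σxᵢ = 30. Posterior is Gamma(34, 6); MAP = (34−1)/6 = 33/6 ≈ 5.50000.
MLE = x̄ = 30/3 ≈ 10.00000.
Difference = 33/6 − 30/3 = -9/2 ≈ -4.5000.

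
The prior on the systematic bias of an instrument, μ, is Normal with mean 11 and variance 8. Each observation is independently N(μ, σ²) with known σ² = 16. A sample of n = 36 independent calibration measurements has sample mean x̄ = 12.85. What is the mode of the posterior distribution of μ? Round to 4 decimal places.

n = 36, x̄ = 12.85.
For a Normal prior and Normal likelihood with known variance, the posterior is Normal; its mode equals its mean, the precision-weighted average.
Prior precision 1/σ₀² = 1/8 = 0.125; data precision n/σ² = 36/16 = 2.25.
μ̂ = (0.125·11 + 2.25·12.85) / (0.125 + 2.25) = 30.2875/2.375 = 2423/190 ≈ 12.7526.

μ̂_MAP = 12.7526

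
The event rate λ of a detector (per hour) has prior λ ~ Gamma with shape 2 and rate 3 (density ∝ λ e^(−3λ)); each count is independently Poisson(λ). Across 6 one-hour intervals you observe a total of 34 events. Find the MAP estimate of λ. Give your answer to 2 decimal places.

λ̂_MAP = 3.89

Σxᵢ = 34, n = 6.
Posterior ∝ λe^(−3λ) · λ^34e^(−6λ) = λ^35e^(−9λ), i.e. Gamma(shape=36, rate=9).
The mode of a Gamma(a, b) with a ≥ 1 (shape–rate) is (a−1)/b = 35/9 ≈ 3.89.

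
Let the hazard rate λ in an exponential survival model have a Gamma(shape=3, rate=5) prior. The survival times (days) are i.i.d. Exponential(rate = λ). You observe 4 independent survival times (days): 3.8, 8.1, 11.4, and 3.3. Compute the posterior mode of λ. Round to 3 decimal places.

λ̂_MAP = 0.190

The Exponential(rate=λ) likelihood is ∝ λ^n e^(−λΣtᵢ). Here n = 4 and Σtᵢ = 3.8 + 8.1 + 11.4 + 3.3 = 26.6.
Posterior ∝ λ^2e^(−5λ) · λ^4e^(−26.6λ) = λ^6e^(−31.6λ), i.e. Gamma(7, 31.6).
Mode = (a−1)/b = 6/31.6 ≈ 0.190.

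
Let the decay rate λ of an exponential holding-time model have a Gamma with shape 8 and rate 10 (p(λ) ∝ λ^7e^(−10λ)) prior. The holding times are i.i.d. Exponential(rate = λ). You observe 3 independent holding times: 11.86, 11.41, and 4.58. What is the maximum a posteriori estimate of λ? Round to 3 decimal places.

λ̂_MAP = 0.264

The Exponential(rate=λ) likelihood is ∝ λ^n e^(−λΣtᵢ). Here n = 3 and Σtᵢ = 11.86 + 11.41 + 4.58 = 27.85.
Posterior ∝ λ^7e^(−10λ) · λ^3e^(−27.85λ) = λ^10e^(−37.85λ), i.e. Gamma(11, 37.85).
Mode = (a−1)/b = 10/37.85 ≈ 0.264.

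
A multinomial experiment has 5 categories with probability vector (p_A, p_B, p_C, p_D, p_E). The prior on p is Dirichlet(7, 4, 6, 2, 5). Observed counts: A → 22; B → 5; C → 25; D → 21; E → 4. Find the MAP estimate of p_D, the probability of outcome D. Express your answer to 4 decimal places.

The posterior is Dirichlet(αᵢ + nᵢ) = Dirichlet(29, 9, 31, 23, 9).
For a Dirichlet(a₁,…,a_K) with all aᵢ > 1, the mode has j-th component (aⱼ − 1)/(Σaᵢ − K).
Here Σaᵢ = 101 and K = 5, so p_D = (23 − 1)/(101 − 5) = 22/96 ≈ 0.2292.

MAP estimate of p_D = 0.2292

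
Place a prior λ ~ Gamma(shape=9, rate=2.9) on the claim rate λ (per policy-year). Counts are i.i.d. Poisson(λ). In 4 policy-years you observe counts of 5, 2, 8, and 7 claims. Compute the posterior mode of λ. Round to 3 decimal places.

Σxᵢ = 5+2+8+7 = 22, with n = 4.
Posterior ∝ λ^8e^(−2.9λ) · λ^22e^(−4λ) = λ^30e^(−6.9λ), i.e. Gamma(shape=31, rate=6.9).
The mode of a Gamma(a, b) with a ≥ 1 (shape–rate) is (a−1)/b = 30/6.9 ≈ 4.348.

λ̂_MAP = 4.348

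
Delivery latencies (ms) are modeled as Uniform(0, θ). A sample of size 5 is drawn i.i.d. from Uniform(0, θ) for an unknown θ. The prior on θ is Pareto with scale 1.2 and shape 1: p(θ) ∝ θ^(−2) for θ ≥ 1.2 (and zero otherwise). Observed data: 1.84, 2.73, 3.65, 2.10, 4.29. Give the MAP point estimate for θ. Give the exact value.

θ̂_MAP = 4.29

The Uniform(0, θ) likelihood is θ^(−n) for θ ≥ max(xᵢ), zero otherwise. Here max(xᵢ) = 4.29.
Posterior ∝ θ^(−2) · θ^(−5) = θ^(−7) on θ ≥ max(1.2, 4.29) = 4.29.
This density is strictly decreasing in θ, so the posterior mode lies at the lower boundary of the support.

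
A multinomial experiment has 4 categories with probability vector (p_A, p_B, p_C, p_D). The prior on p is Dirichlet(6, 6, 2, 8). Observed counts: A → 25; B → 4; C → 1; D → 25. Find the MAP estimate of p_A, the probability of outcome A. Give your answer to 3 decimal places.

MAP estimate of p_A = 0.411

The posterior is Dirichlet(αᵢ + nᵢ) = Dirichlet(31, 10, 3, 33).
For a Dirichlet(a₁,…,a_K) with all aᵢ > 1, the mode has j-th component (aⱼ − 1)/(Σaᵢ − K).
Here Σaᵢ = 77 and K = 4, so p_A = (31 − 1)/(77 − 4) = 30/73 ≈ 0.411.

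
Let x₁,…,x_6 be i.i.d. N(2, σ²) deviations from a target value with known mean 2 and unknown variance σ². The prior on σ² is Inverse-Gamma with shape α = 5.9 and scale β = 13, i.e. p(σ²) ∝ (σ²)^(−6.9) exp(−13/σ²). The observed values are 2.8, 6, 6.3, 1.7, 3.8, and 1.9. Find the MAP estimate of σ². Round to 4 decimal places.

Sum of squared deviations about the known mean: SS = (2.8−2)² + (6−2)² + (6.3−2)² + (1.7−2)² + (3.8−2)² + (1.9−2)² = 38.47.
The Normal likelihood contributes (σ²)^(−n/2) exp(−SS/(2σ²)), so the posterior is Inverse-Gamma(α + n/2, β + SS/2) = Inverse-Gamma(8.9, 32.235).
The mode of Inverse-Gamma(a, b) is b/(a+1) = 32.235/9.9 ≈ 3.2561.

σ̂²_MAP = 3.2561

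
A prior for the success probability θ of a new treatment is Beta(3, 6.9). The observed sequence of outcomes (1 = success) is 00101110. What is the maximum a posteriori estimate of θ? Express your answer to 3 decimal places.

θ̂_MAP = 0.377

Prior: Beta(3, 6.9).
Data: 4 successes in 8 trials (from the sequence). The binomial likelihood contributes θ^4(1−θ)^4, so the posterior is Beta(3+4, 6.9+4) = Beta(7, 10.9).
For Beta(a, b) with a, b > 1 the mode is (a−1)/(a+b−2) = 6/15.9 ≈ 0.377.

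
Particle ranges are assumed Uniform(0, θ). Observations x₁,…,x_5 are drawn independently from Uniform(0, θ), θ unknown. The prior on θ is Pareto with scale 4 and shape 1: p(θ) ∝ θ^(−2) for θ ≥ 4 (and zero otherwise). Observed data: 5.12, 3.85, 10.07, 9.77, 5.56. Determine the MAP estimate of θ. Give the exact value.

The Uniform(0, θ) likelihood is θ^(−n) for θ ≥ max(xᵢ), zero otherwise. Here max(xᵢ) = 10.07.
Posterior ∝ θ^(−2) · θ^(−5) = θ^(−7) on θ ≥ max(4, 10.07) = 10.07.
This density is strictly decreasing in θ, so the posterior mode lies at the lower boundary of the support.

θ̂_MAP = 10.07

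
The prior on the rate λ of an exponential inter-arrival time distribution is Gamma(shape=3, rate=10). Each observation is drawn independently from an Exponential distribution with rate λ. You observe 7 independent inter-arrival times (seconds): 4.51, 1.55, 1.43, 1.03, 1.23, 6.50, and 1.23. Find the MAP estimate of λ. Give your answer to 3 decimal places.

λ̂_MAP = 0.328

The Exponential(rate=λ) likelihood is ∝ λ^n e^(−λΣtᵢ). Here n = 7 and Σtᵢ = 4.51 + 1.55 + 1.43 + 1.03 + 1.23 + 6.50 + 1.23 = 17.48.
Posterior ∝ λ^2e^(−10λ) · λ^7e^(−17.48λ) = λ^9e^(−27.48λ), i.e. Gamma(10, 27.48).
Mode = (a−1)/b = 9/27.48 ≈ 0.328.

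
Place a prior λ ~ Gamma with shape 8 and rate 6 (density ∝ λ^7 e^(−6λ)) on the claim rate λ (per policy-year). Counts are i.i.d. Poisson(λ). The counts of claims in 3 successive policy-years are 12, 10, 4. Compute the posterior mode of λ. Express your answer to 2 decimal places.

λ̂_MAP = 3.67

Σxᵢ = 12+10+4 = 26, with n = 3.
Posterior ∝ λ^7e^(−6λ) · λ^26e^(−3λ) = λ^33e^(−9λ), i.e. Gamma(shape=34, rate=9).
The mode of a Gamma(a, b) with a ≥ 1 (shape–rate) is (a−1)/b = 33/9 ≈ 3.67.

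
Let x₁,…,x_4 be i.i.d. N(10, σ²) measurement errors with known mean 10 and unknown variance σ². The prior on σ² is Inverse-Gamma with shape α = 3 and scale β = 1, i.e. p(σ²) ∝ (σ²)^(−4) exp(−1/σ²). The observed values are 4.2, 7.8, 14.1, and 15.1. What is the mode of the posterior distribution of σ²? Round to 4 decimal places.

σ̂²_MAP = 6.9417

Sum of squared deviations about the known mean: SS = (4.2−10)² + (7.8−10)² + (14.1−10)² + (15.1−10)² = 81.3.
The Normal likelihood contributes (σ²)^(−n/2) exp(−SS/(2σ²)), so the posterior is Inverse-Gamma(α + n/2, β + SS/2) = Inverse-Gamma(5, 41.65).
The mode of Inverse-Gamma(a, b) is b/(a+1) = 41.65/6 ≈ 6.9417.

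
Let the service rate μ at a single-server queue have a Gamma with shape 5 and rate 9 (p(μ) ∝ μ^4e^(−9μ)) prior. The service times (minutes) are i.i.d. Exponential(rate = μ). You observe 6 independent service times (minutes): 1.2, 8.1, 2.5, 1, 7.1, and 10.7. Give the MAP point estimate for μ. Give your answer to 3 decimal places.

The Exponential(rate=μ) likelihood is ∝ μ^n e^(−μΣtᵢ). Here n = 6 and Σtᵢ = 1.2 + 8.1 + 2.5 + 1 + 7.1 + 10.7 = 30.6.
Posterior ∝ μ^4e^(−9μ) · μ^6e^(−30.6μ) = μ^10e^(−39.6μ), i.e. Gamma(11, 39.6).
Mode = (a−1)/b = 10/39.6 ≈ 0.253.

μ̂_MAP = 0.253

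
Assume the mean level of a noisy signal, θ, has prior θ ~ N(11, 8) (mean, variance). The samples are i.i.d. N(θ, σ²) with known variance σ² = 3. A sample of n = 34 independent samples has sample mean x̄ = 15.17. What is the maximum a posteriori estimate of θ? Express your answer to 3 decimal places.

θ̂_MAP = 15.125

n = 34, x̄ = 15.17.
For a Normal prior and Normal likelihood with known variance, the posterior is Normal; its mode equals its mean, the precision-weighted average.
Prior precision 1/σ₀² = 1/8 = 0.125; data precision n/σ² = 34/3.
θ̂ = (0.125·11 + (34/3)·15.17) / (0.125 + 34/3) = (103981/600)/(275/24) = 103981/6875 ≈ 15.125.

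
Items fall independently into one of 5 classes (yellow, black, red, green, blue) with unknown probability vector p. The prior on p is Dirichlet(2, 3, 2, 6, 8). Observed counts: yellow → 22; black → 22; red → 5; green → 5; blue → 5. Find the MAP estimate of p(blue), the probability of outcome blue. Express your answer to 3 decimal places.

MAP estimate of p(blue) = 0.160

The posterior is Dirichlet(αᵢ + nᵢ) = Dirichlet(24, 25, 7, 11, 13).
For a Dirichlet(a₁,…,a_K) with all aᵢ > 1, the mode has j-th component (aⱼ − 1)/(Σaᵢ − K).
Here Σaᵢ = 80 and K = 5, so p(blue) = (13 − 1)/(80 − 5) = 12/75 ≈ 0.160.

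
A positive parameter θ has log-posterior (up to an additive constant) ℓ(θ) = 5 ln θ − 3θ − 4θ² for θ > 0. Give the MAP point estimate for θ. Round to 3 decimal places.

ℓ'(θ) = 5/θ − 3 − 8θ. Setting this to zero and multiplying by θ: 8θ² + 3θ − 5 = 0.
θ = (−3 + √(3² + 4·8·5)) / (2·8) = (−3 + √169) / 16 = (−3 + 13)/16 = 5/8.
ℓ''(θ) = −5/θ² − 8 < 0, confirming a maximum.

θ̂_MAP = 0.625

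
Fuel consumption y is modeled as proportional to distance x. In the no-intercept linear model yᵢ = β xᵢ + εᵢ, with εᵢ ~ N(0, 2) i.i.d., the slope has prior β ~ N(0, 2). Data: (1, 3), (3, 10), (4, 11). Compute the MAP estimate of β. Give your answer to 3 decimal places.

log p(β | y) = −Σ(yᵢ − βxᵢ)²/(2·2) − β²/(2·2) + const.
Setting the derivative to zero: Σxᵢ(yᵢ − βxᵢ)/2 − β/2 = 0, so β = Σxᵢyᵢ / (Σxᵢ² + σ²/τ²).
Σxᵢyᵢ = 1·3 + 3·10 + 4·11 = 77; Σxᵢ² = 26; σ²/τ² = 1.
β̂_MAP = 77 / (26 + 1) = 77/27 ≈ 2.852.

β̂_MAP = 2.852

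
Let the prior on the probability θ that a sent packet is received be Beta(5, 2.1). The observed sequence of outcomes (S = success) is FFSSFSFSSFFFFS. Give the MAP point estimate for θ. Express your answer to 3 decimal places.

Prior: Beta(5, 2.1).
Data: 6 successes in 14 trials (from the sequence). The binomial likelihood contributes θ^6(1−θ)^8, so the posterior is Beta(5+6, 2.1+8) = Beta(11, 10.1).
For Beta(a, b) with a, b > 1 the mode is (a−1)/(a+b−2) = 10/19.1 ≈ 0.524.

θ̂_MAP = 0.524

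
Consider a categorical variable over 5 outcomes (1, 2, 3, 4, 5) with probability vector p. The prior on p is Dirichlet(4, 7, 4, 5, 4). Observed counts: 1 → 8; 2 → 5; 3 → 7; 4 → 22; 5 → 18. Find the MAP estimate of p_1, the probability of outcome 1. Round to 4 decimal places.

The posterior is Dirichlet(αᵢ + nᵢ) = Dirichlet(12, 12, 11, 27, 22).
For a Dirichlet(a₁,…,a_K) with all aᵢ > 1, the mode has j-th component (aⱼ − 1)/(Σaᵢ − K).
Here Σaᵢ = 84 and K = 5, so p_1 = (12 − 1)/(84 − 5) = 11/79 ≈ 0.1392.

MAP estimate: 0.1392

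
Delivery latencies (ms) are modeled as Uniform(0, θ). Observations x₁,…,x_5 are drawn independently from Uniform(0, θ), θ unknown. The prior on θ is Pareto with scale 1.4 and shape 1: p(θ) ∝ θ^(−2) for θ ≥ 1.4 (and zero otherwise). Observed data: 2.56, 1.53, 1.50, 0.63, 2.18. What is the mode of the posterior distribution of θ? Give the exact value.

θ̂_MAP = 2.56

The Uniform(0, θ) likelihood is θ^(−n) for θ ≥ max(xᵢ), zero otherwise. Here max(xᵢ) = 2.56.
Posterior ∝ θ^(−2) · θ^(−5) = θ^(−7) on θ ≥ max(1.4, 2.56) = 2.56.
This density is strictly decreasing in θ, so the posterior mode lies at the lower boundary of the support.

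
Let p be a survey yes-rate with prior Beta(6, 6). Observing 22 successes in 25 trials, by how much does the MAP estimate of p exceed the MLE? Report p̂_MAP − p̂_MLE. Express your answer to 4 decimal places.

Posterior is Beta(28, 9); MAP = (28−1)/(37−2) = 27/35 ≈ 0.77143.
MLE ignores the prior: p̂_MLE = k/n = 22/25 ≈ 0.88000.
Difference = 27/35 − 22/25 = -19/175 ≈ -0.1086.

MAP − MLE = -0.1086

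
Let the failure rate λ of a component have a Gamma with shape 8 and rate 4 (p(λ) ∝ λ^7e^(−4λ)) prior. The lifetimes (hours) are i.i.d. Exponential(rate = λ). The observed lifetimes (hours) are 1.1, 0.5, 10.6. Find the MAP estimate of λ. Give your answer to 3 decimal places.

The Exponential(rate=λ) likelihood is ∝ λ^n e^(−λΣtᵢ). Here n = 3 and Σtᵢ = 1.1 + 0.5 + 10.6 = 12.2.
Posterior ∝ λ^7e^(−4λ) · λ^3e^(−12.2λ) = λ^10e^(−16.2λ), i.e. Gamma(11, 16.2).
Mode = (a−1)/b = 10/16.2 ≈ 0.617.

λ̂_MAP = 0.617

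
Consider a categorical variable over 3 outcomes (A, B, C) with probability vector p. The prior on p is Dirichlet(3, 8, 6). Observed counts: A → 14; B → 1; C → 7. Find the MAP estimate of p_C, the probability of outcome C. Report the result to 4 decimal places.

The posterior is Dirichlet(αᵢ + nᵢ) = Dirichlet(17, 9, 13).
For a Dirichlet(a₁,…,a_K) with all aᵢ > 1, the mode has j-th component (aⱼ − 1)/(Σaᵢ − K).
Here Σaᵢ = 39 and K = 3, so p_C = (13 − 1)/(39 − 3) = 12/36 ≈ 0.3333.

MAP estimate of p_C = 0.3333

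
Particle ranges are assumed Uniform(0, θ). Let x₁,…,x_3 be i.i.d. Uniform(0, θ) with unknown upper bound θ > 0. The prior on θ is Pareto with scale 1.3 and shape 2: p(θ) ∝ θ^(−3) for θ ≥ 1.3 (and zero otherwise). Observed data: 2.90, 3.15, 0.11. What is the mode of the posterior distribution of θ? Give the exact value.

The Uniform(0, θ) likelihood is θ^(−n) for θ ≥ max(xᵢ), zero otherwise. Here max(xᵢ) = 3.15.
Posterior ∝ θ^(−3) · θ^(−3) = θ^(−6) on θ ≥ max(1.3, 3.15) = 3.15.
This density is strictly decreasing in θ, so the posterior mode lies at the lower boundary of the support.

θ̂_MAP = 3.15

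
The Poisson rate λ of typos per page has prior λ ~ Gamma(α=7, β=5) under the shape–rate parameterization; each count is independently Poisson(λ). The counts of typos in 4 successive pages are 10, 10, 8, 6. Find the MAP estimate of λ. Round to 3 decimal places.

Σxᵢ = 10+10+8+6 = 34, with n = 4.
Posterior ∝ λ^6e^(−5λ) · λ^34e^(−4λ) = λ^40e^(−9λ), i.e. Gamma(shape=41, rate=9).
The mode of a Gamma(a, b) with a ≥ 1 (shape–rate) is (a−1)/b = 40/9 ≈ 4.444.

λ̂_MAP = 4.444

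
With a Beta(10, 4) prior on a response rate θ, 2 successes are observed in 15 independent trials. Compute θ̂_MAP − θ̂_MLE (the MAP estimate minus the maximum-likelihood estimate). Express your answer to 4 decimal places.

MAP − MLE = 0.2741

Posterior is Beta(12, 17); MAP = (12−1)/(29−2) = 11/27 ≈ 0.40741.
MLE ignores the prior: θ̂_MLE = k/n = 2/15 ≈ 0.13333.
Difference = 11/27 − 2/15 = 37/135 ≈ 0.2741.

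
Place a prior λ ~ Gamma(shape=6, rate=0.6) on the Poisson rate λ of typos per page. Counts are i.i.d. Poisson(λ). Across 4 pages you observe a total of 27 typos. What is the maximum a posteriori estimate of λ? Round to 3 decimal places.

λ̂_MAP = 6.957

Σxᵢ = 27, n = 4.
Posterior ∝ λ^5e^(−0.6λ) · λ^27e^(−4λ) = λ^32e^(−4.6λ), i.e. Gamma(shape=33, rate=4.6).
The mode of a Gamma(a, b) with a ≥ 1 (shape–rate) is (a−1)/b = 32/4.6 ≈ 6.957.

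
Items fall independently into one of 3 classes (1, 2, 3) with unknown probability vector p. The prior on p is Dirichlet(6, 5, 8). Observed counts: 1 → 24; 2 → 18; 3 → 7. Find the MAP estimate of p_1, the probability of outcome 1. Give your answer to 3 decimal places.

MAP estimate: 0.446

The posterior is Dirichlet(αᵢ + nᵢ) = Dirichlet(30, 23, 15).
For a Dirichlet(a₁,…,a_K) with all aᵢ > 1, the mode has j-th component (aⱼ − 1)/(Σaᵢ − K).
Here Σaᵢ = 68 and K = 3, so p_1 = (30 − 1)/(68 − 3) = 29/65 ≈ 0.446.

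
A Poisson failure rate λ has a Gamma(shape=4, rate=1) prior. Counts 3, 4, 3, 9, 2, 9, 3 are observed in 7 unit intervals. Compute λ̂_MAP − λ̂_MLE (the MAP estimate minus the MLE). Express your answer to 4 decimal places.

MAP − MLE = -0.2143

Σxᵢ = 33. Posterior is Gamma(37, 8); MAP = (37−1)/8 = 36/8 ≈ 4.50000.
MLE = x̄ = 33/7 ≈ 4.71429.
Difference = 36/8 − 33/7 = -3/14 ≈ -0.2143.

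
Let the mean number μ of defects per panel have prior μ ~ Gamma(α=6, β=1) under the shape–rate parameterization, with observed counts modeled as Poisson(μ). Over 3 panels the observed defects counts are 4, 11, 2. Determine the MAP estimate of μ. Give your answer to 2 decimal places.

Σxᵢ = 4+11+2 = 17, with n = 3.
Posterior ∝ μ^5e^(−1μ) · μ^17e^(−3μ) = μ^22e^(−4μ), i.e. Gamma(shape=23, rate=4).
The mode of a Gamma(a, b) with a ≥ 1 (shape–rate) is (a−1)/b = 22/4 ≈ 5.50.

μ̂_MAP = 5.50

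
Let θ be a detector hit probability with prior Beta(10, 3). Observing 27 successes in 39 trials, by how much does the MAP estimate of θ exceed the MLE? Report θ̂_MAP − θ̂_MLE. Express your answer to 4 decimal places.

MAP − MLE = 0.0277

Posterior is Beta(37, 15); MAP = (37−1)/(52−2) = 36/50 ≈ 0.72000.
MLE ignores the prior: θ̂_MLE = k/n = 27/39 ≈ 0.69231.
Difference = 36/50 − 27/39 = 9/325 ≈ 0.0277.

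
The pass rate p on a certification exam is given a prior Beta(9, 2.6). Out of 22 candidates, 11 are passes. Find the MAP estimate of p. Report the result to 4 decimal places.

Prior: Beta(9, 2.6).
Data: 11 successes in 22 trials. The binomial likelihood contributes p^11(1−p)^11, so the posterior is Beta(9+11, 2.6+11) = Beta(20, 13.6).
For Beta(a, b) with a, b > 1 the mode is (a−1)/(a+b−2) = 19/31.6 ≈ 0.6013.

p̂_MAP = 0.6013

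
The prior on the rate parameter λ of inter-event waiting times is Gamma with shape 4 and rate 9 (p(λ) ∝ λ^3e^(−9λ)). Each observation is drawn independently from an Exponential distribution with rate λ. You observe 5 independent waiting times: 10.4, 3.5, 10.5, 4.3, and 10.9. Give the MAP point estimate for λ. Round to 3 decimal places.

λ̂_MAP = 0.165

The Exponential(rate=λ) likelihood is ∝ λ^n e^(−λΣtᵢ). Here n = 5 and Σtᵢ = 10.4 + 3.5 + 10.5 + 4.3 + 10.9 = 39.6.
Posterior ∝ λ^3e^(−9λ) · λ^5e^(−39.6λ) = λ^8e^(−48.6λ), i.e. Gamma(9, 48.6).
Mode = (a−1)/b = 8/48.6 ≈ 0.165.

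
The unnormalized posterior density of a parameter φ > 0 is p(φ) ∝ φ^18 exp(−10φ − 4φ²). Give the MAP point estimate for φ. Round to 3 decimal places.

ℓ'(φ) = 18/φ − 10 − 8φ. Setting this to zero and multiplying by φ: 8φ² + 10φ − 18 = 0.
φ = (−10 + √(10² + 4·8·18)) / (2·8) = (−10 + √676) / 16 = (−10 + 26)/16 = 1.
ℓ''(φ) = −18/φ² − 8 < 0, confirming a maximum.

φ̂_MAP = 1.000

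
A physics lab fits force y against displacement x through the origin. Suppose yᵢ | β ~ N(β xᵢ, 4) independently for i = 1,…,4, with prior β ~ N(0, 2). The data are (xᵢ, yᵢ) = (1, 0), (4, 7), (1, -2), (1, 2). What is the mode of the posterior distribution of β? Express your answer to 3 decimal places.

log p(β | y) = −Σ(yᵢ − βxᵢ)²/(2·4) − β²/(2·2) + const.
Setting the derivative to zero: Σxᵢ(yᵢ − βxᵢ)/4 − β/2 = 0, so β = Σxᵢyᵢ / (Σxᵢ² + σ²/τ²).
Σxᵢyᵢ = 1·0 + 4·7 + 1·(-2) + 1·2 = 28; Σxᵢ² = 19; σ²/τ² = 2.
β̂_MAP = 28 / (19 + 2) = 28/21 ≈ 1.333.

β̂_MAP = 1.333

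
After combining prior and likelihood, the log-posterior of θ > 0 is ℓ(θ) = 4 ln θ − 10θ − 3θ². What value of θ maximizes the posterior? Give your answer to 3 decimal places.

θ̂_MAP = 0.333

ℓ'(θ) = 4/θ − 10 − 6θ. Setting this to zero and multiplying by θ: 6θ² + 10θ − 4 = 0.
θ = (−10 + √(10² + 4·6·4)) / (2·6) = (−10 + √196) / 12 = (−10 + 14)/12 = 1/3.
ℓ''(θ) = −4/θ² − 6 < 0, confirming a maximum.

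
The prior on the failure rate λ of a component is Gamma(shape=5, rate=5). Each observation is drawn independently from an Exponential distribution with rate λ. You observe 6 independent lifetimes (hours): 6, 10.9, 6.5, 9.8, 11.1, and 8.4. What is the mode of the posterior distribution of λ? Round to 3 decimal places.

λ̂_MAP = 0.173

The Exponential(rate=λ) likelihood is ∝ λ^n e^(−λΣtᵢ). Here n = 6 and Σtᵢ = 6 + 10.9 + 6.5 + 9.8 + 11.1 + 8.4 = 52.7.
Posterior ∝ λ^4e^(−5λ) · λ^6e^(−52.7λ) = λ^10e^(−57.7λ), i.e. Gamma(11, 57.7).
Mode = (a−1)/b = 10/57.7 ≈ 0.173.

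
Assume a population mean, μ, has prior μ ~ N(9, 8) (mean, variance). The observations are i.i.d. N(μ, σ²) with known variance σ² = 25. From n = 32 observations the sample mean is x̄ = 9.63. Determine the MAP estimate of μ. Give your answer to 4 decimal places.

n = 32, x̄ = 9.63.
For a Normal prior and Normal likelihood with known variance, the posterior is Normal; its mode equals its mean, the precision-weighted average.
Prior precision 1/σ₀² = 1/8 = 0.125; data precision n/σ² = 32/25 = 1.28.
μ̂ = (0.125·9 + 1.28·9.63) / (0.125 + 1.28) = 13.4514/1.405 = 67257/7025 ≈ 9.5740.

μ̂_MAP = 9.5740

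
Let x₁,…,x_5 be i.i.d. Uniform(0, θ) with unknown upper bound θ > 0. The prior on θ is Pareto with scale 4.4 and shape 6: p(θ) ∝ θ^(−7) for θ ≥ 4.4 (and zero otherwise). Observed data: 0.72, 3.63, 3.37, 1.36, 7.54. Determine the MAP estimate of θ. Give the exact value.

θ̂_MAP = 7.54

The Uniform(0, θ) likelihood is θ^(−n) for θ ≥ max(xᵢ), zero otherwise. Here max(xᵢ) = 7.54.
Posterior ∝ θ^(−7) · θ^(−5) = θ^(−12) on θ ≥ max(4.4, 7.54) = 7.54.
This density is strictly decreasing in θ, so the posterior mode lies at the lower boundary of the support.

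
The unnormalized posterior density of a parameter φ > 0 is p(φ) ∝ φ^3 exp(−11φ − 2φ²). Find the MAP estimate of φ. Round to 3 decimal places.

φ̂_MAP = 0.250

ℓ'(φ) = 3/φ − 11 − 4φ. Setting this to zero and multiplying by φ: 4φ² + 11φ − 3 = 0.
φ = (−11 + √(11² + 4·4·3)) / (2·4) = (−11 + √169) / 8 = (−11 + 13)/8 = 1/4.
ℓ''(φ) = −3/φ² − 4 < 0, confirming a maximum.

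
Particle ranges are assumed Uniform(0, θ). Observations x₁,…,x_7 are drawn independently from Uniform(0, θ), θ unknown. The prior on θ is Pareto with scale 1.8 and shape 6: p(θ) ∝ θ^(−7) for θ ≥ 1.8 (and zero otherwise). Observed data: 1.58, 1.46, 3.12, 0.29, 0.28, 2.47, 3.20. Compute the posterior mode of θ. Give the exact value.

The Uniform(0, θ) likelihood is θ^(−n) for θ ≥ max(xᵢ), zero otherwise. Here max(xᵢ) = 3.20.
Posterior ∝ θ^(−7) · θ^(−7) = θ^(−14) on θ ≥ max(1.8, 3.20) = 3.20.
This density is strictly decreasing in θ, so the posterior mode lies at the lower boundary of the support.

θ̂_MAP = 3.20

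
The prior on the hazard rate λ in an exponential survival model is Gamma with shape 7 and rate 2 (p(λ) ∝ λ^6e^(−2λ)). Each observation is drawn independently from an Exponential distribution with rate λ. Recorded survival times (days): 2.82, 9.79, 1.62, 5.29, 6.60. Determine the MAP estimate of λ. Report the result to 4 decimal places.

The Exponential(rate=λ) likelihood is ∝ λ^n e^(−λΣtᵢ). Here n = 5 and Σtᵢ = 2.82 + 9.79 + 1.62 + 5.29 + 6.60 = 26.12.
Posterior ∝ λ^6e^(−2λ) · λ^5e^(−26.12λ) = λ^11e^(−28.12λ), i.e. Gamma(12, 28.12).
Mode = (a−1)/b = 11/28.12 ≈ 0.3912.

λ̂_MAP = 0.3912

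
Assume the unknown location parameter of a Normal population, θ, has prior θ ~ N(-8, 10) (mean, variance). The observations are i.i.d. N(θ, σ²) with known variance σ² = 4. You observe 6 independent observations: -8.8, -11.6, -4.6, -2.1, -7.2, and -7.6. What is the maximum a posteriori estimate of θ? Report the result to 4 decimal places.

n = 6; x̄ = ((-8.8) + (-11.6) + (-4.6) + (-2.1) + (-7.2) + (-7.6))/6 = -41.9/6 = -419/60 ≈ -6.9833.
For a Normal prior and Normal likelihood with known variance, the posterior is Normal; its mode equals its mean, the precision-weighted average.
Prior precision 1/σ₀² = 1/10 = 0.1; data precision n/σ² = 6/4 = 1.5.
θ̂ = (0.1·(-8) + 1.5·(-419/60)) / (0.1 + 1.5) = (-11.275)/1.6 = -7.046875 ≈ -7.0469.

θ̂_MAP = -7.0469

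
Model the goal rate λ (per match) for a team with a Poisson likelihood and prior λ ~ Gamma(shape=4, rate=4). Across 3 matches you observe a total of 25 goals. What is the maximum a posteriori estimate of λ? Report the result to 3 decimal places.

Σxᵢ = 25, n = 3.
Posterior ∝ λ^3e^(−4λ) · λ^25e^(−3λ) = λ^28e^(−7λ), i.e. Gamma(shape=29, rate=7).
The mode of a Gamma(a, b) with a ≥ 1 (shape–rate) is (a−1)/b = 28/7 ≈ 4.000.

λ̂_MAP = 4.000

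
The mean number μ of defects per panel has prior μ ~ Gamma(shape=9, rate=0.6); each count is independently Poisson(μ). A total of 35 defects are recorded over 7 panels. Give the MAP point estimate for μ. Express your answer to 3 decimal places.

Σxᵢ = 35, n = 7.
Posterior ∝ μ^8e^(−0.6μ) · μ^35e^(−7μ) = μ^43e^(−7.6μ), i.e. Gamma(shape=44, rate=7.6).
The mode of a Gamma(a, b) with a ≥ 1 (shape–rate) is (a−1)/b = 43/7.6 ≈ 5.658.

μ̂_MAP = 5.658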